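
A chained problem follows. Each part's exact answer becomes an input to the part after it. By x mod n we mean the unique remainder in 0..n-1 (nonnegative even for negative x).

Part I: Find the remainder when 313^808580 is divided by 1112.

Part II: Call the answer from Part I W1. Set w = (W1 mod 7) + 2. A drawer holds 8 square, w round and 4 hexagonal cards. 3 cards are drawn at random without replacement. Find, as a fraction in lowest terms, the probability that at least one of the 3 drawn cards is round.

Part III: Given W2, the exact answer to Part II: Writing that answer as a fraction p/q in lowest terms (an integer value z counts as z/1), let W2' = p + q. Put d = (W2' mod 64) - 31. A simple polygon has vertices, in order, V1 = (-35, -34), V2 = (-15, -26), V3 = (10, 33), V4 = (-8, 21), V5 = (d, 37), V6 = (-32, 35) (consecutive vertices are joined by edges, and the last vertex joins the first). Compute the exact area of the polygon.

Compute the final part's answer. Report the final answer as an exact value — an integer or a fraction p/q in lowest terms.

Part I: squarings mod 1112: 313^1=313, 313^2=113, 313^4=537, 313^8=361, 313^16=217, 313^32=385, 313^64=329, 313^128=377, 313^256=905, 313^512=593, 313^1024=257, 313^2048=441, 313^4096=993, 313^8192=817, 313^16384=289, 313^32768=121, 313^65536=185, 313^131072=865, 313^262144=961, 313^524288=561; 313^808580 = 313^4 * 313^128 * 313^512 * 313^1024 * 313^4096 * 313^16384 * 313^262144 * 313^524288 = 177 (mod 1112); answer 177
Part II: W1 = 177; w = 4; total draws C(16,3) = 560; complement C(12,3) = 220; favorable 560 - 220 = 340; P = 17/28; answer 17/28
Part III: W2 = 17/28; threaded value p + q = 45; d = 14; cross terms: (-35*-26 - -15*-34)=400, (-15*33 - 10*-26)=-235, (10*21 - -8*33)=474, (-8*37 - 14*21)=-590, (14*35 - -32*37)=1674, (-32*-34 - -35*35)=2313; twice the area = |4036| = 4036; area = 2018; answer 2018

2018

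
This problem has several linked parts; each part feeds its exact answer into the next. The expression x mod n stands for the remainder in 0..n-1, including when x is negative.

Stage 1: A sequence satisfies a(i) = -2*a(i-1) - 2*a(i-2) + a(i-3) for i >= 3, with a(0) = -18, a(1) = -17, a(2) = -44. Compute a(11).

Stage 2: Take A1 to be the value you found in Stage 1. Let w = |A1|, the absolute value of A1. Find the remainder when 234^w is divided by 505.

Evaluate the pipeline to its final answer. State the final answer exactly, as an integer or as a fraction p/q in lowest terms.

6

Stage 1: a(3) = -2*(-44) - 2*(-17) + 1*(-18) = 104; iterating: a(3)=104, a(4)=-137, a(5)=22, a(6)=334, a(7)=-849, a(8)=1052, a(9)=-72, a(10)=-2809, a(11)=6814; answer 6814
Stage 2: A1 = 6814; w = 6814; squarings mod 505: 234^1=234, 234^2=216, 234^4=196, 234^8=36, 234^16=286, 234^32=491, 234^64=196, 234^128=36, 234^256=286, 234^512=491, 234^1024=196, 234^2048=36, 234^4096=286; 234^6814 = 234^2 * 234^4 * 234^8 * 234^16 * 234^128 * 234^512 * 234^2048 * 234^4096 = 6 (mod 505); answer 6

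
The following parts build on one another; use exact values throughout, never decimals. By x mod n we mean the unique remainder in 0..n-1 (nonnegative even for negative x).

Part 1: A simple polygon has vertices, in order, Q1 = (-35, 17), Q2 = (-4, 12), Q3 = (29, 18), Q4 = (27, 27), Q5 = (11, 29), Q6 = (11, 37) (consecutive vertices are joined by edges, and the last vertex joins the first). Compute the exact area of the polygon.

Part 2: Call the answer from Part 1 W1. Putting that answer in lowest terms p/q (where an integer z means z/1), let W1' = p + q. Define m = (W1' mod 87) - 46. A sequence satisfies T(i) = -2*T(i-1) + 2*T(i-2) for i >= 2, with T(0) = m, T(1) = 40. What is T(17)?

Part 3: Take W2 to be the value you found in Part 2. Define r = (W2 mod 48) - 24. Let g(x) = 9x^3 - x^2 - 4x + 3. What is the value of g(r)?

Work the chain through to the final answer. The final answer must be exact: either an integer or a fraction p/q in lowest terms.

-124893

Part 1: cross terms: (-35*12 - -4*17)=-352, (-4*18 - 29*12)=-420, (29*27 - 27*18)=297, (27*29 - 11*27)=486, (11*37 - 11*29)=88, (11*17 - -35*37)=1482; twice the area = |1581| = 1581; area = 1581/2; answer 1581/2
Part 2: W1 = 1581/2; threaded value p + q = 1583; m = -29; T(2) = -2*(40) + 2*(-29) = -138; iterating: T(2)=-138, T(3)=356, T(4)=-988, T(5)=2688, T(6)=-7352, T(7)=20080, T(8)=-54864, T(9)=149888, T(10)=-409504, T(11)=1118784, T(12)=-3056576, T(13)=8350720, T(14)=-22814592, T(15)=62330624, T(16)=-170290432, T(17)=465242112; answer 465242112
Part 3: W2 = 465242112; r = -24; 9*(-24)^3 - 1*(-24)^2 - 4*(-24)^1 + 3 = (-124416) + (-576) + (96) + (3) = -124893; answer -124893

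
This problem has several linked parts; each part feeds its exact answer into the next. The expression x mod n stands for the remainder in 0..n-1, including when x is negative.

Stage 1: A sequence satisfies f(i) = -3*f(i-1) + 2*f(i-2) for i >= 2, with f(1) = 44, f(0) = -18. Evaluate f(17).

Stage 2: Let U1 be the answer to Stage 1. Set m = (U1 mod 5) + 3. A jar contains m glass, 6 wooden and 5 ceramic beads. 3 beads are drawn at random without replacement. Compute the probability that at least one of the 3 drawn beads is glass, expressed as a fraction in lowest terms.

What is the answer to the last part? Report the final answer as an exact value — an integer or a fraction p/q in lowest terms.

199/364

Stage 1: f(2) = -3*(44) + 2*(-18) = -168; iterating: f(2)=-168, f(3)=592, f(4)=-2112, f(5)=7520, f(6)=-26784, f(7)=95392, f(8)=-339744, f(9)=1210016, f(10)=-4309536, f(11)=15348640, f(12)=-54664992, f(13)=194692256, f(14)=-693406752, f(15)=2469604768, f(16)=-8795627808, f(17)=31326092960; answer 31326092960
Stage 2: U1 = 31326092960; m = 3; total draws C(14,3) = 364; complement C(11,3) = 165; favorable 364 - 165 = 199; P = 199/364; answer 199/364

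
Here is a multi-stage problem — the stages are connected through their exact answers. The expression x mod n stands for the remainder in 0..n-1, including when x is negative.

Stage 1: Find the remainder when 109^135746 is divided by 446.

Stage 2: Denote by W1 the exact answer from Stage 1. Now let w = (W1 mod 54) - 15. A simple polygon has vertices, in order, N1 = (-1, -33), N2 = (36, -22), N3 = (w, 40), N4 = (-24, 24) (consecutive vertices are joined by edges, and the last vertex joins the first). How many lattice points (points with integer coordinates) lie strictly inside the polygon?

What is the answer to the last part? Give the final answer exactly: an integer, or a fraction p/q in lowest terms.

2576

Stage 1: squarings mod 446: 109^1=109, 109^2=285, 109^4=53, 109^8=133, 109^16=295, 109^32=55, 109^64=349, 109^128=43, 109^256=65, 109^512=211, 109^1024=367, 109^2048=443, 109^4096=9, 109^8192=81, 109^16384=317, 109^32768=139, 109^65536=143, 109^131072=379; 109^135746 = 109^2 * 109^64 * 109^512 * 109^4096 * 109^131072 = 31 (mod 446); answer 31
Stage 2: W1 = 31; w = 16; cross terms: (-1*-22 - 36*-33)=1210, (36*40 - 16*-22)=1792, (16*24 - -24*40)=1344, (-24*-33 - -1*24)=816; twice the area = |5162| = 5162; area = 2581; boundary points = 1 + 2 + 8 + 1 = 12; strictly interior points = area - boundary/2 + 1 = 2576; answer 2576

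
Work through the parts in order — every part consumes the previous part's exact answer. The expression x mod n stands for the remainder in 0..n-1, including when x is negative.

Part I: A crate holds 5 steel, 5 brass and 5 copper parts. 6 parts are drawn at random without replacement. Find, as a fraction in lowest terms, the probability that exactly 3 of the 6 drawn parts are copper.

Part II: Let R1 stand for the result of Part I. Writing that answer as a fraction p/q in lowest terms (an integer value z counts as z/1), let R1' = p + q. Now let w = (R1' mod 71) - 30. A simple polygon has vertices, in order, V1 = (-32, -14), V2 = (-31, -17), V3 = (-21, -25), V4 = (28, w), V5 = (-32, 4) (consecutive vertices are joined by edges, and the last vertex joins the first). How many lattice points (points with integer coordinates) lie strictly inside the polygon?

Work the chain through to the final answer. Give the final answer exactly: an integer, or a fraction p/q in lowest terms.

940

Part I: total draws C(15,6) = 5005; favorable C(5,3)*C(10,3) = 1200; P = 240/1001; answer 240/1001
Part II: R1 = 240/1001; threaded value p + q = 1241; w = 4; cross terms: (-32*-17 - -31*-14)=110, (-31*-25 - -21*-17)=418, (-21*4 - 28*-25)=616, (28*4 - -32*4)=240, (-32*-14 - -32*4)=576; twice the area = |1960| = 1960; area = 980; boundary points = 1 + 2 + 1 + 60 + 18 = 82; strictly interior points = area - boundary/2 + 1 = 940; answer 940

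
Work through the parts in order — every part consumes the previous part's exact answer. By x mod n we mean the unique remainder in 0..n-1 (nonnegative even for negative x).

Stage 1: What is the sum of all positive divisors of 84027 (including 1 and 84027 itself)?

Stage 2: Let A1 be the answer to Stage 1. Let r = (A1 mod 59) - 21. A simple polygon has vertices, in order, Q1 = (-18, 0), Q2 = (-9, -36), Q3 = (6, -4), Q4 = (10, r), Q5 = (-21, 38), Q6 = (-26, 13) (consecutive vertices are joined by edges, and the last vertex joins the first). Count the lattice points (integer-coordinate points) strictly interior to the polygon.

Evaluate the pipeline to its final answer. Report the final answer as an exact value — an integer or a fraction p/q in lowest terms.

Stage 1: 84027 = 3 * 37 * 757; sigma = (1 + 3) * (1 + 37) * (1 + 757) = 4 * 38 * 758 = 115216; answer 115216
Stage 2: A1 = 115216; r = 27; cross terms: (-18*-36 - -9*0)=648, (-9*-4 - 6*-36)=252, (6*27 - 10*-4)=202, (10*38 - -21*27)=947, (-21*13 - -26*38)=715, (-26*0 - -18*13)=234; twice the area = |2998| = 2998; area = 1499; boundary points = 9 + 1 + 1 + 1 + 5 + 1 = 18; strictly interior points = area - boundary/2 + 1 = 1491; answer 1491

1491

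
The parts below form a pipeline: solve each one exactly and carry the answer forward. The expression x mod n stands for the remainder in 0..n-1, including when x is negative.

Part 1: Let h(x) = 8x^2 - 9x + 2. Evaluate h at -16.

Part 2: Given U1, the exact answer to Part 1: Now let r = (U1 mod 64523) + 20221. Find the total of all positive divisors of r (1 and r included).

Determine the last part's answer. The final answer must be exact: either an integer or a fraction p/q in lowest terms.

26904

Part 1: 8*(-16)^2 - 9*(-16)^1 + 2 = (2048) + (144) + (2) = 2194; answer 2194
Part 2: U1 = 2194; r = 22415; 22415 = 5 * 4483; sigma = (1 + 5) * (1 + 4483) = 6 * 4484 = 26904; answer 26904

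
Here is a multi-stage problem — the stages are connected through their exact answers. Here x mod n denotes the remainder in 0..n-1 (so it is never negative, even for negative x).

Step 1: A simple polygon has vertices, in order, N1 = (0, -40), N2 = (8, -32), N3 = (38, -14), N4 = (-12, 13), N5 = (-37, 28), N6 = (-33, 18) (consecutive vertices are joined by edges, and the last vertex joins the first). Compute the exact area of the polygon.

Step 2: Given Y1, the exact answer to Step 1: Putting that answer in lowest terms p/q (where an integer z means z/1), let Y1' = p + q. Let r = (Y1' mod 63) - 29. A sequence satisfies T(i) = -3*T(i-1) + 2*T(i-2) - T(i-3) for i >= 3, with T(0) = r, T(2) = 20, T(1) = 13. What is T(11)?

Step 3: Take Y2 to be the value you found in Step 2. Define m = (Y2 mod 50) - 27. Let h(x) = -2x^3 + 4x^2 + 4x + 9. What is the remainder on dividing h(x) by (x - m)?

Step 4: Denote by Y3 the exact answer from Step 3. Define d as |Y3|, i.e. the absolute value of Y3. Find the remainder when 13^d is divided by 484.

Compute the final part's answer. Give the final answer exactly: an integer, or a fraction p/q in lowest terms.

Step 1: cross terms: (0*-32 - 8*-40)=320, (8*-14 - 38*-32)=1104, (38*13 - -12*-14)=326, (-12*28 - -37*13)=145, (-37*18 - -33*28)=258, (-33*-40 - 0*18)=1320; twice the area = |3473| = 3473; area = 3473/2; answer 3473/2
Step 2: Y1 = 3473/2; threaded value p + q = 3475; r = -19; T(3) = -3*(20) + 2*(13) - 1*(-19) = -15; iterating: T(3)=-15, T(4)=72, T(5)=-266, T(6)=957, T(7)=-3475, T(8)=12605, T(9)=-45722, T(10)=165851, T(11)=-601602; answer -601602
Step 3: Y2 = -601602; m = 21; remainder = value at the root: -2*(21)^3 + 4*(21)^2 + 4*(21)^1 + 9 = (-18522) + (1764) + (84) + (9) = -16665; answer -16665
Step 4: Y3 = -16665; d = 16665; squarings mod 484: 13^1=13, 13^2=169, 13^4=5, 13^8=25, 13^16=141, 13^32=37, 13^64=401, 13^128=113, 13^256=185, 13^512=345, 13^1024=445, 13^2048=69, 13^4096=405, 13^8192=433, 13^16384=181; 13^16665 = 13^1 * 13^8 * 13^16 * 13^256 * 13^16384 = 241 (mod 484); answer 241

241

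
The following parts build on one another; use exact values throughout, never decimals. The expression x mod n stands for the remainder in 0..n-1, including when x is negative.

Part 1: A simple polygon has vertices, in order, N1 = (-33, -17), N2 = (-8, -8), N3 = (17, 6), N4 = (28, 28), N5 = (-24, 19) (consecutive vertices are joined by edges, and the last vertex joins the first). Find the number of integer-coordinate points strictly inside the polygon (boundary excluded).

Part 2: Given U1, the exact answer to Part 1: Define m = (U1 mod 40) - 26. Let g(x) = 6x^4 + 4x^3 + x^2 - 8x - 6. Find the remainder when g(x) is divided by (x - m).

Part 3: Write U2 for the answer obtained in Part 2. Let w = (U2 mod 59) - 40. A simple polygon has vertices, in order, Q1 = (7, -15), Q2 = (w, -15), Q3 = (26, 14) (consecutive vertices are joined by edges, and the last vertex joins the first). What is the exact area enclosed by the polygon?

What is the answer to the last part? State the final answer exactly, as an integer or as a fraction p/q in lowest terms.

957/2

Part 1: cross terms: (-33*-8 - -8*-17)=128, (-8*6 - 17*-8)=88, (17*28 - 28*6)=308, (28*19 - -24*28)=1204, (-24*-17 - -33*19)=1035; twice the area = |2763| = 2763; area = 2763/2; boundary points = 1 + 1 + 11 + 1 + 9 = 23; strictly interior points = area - boundary/2 + 1 = 1371; answer 1371
Part 2: U1 = 1371; m = -15; remainder = value at the root: 6*(-15)^4 + 4*(-15)^3 + 1*(-15)^2 - 8*(-15)^1 - 6 = (303750) + (-13500) + (225) + (120) + (-6) = 290589; answer 290589
Part 3: U2 = 290589; w = -26; cross terms: (7*-15 - -26*-15)=-495, (-26*14 - 26*-15)=26, (26*-15 - 7*14)=-488; twice the area = |-957| = 957; area = 957/2; answer 957/2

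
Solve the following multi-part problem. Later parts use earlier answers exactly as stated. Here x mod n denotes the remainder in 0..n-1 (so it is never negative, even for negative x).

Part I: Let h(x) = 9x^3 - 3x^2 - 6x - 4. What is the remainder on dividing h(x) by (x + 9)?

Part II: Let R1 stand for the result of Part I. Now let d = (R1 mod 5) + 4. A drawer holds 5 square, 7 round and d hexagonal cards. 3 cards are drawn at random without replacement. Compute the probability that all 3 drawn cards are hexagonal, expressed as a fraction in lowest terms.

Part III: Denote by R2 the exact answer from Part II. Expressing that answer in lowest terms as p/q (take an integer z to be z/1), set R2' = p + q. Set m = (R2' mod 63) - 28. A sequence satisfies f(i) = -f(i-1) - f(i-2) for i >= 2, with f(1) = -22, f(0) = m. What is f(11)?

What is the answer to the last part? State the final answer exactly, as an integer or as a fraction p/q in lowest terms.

44

Part I: remainder = value at the root: 9*(-9)^3 - 3*(-9)^2 - 6*(-9)^1 - 4 = (-6561) + (-243) + (54) + (-4) = -6754; answer -6754
Part II: R1 = -6754; d = 5; total draws C(17,3) = 680; favorable C(5,3) = 10; P = 1/68; answer 1/68
Part III: R2 = 1/68; threaded value p + q = 69; m = -22; f(2) = -1*(-22) - 1*(-22) = 44; iterating: f(2)=44, f(3)=-22, f(4)=-22, f(5)=44, f(6)=-22, f(7)=-22, f(8)=44, f(9)=-22, f(10)=-22, f(11)=44; answer 44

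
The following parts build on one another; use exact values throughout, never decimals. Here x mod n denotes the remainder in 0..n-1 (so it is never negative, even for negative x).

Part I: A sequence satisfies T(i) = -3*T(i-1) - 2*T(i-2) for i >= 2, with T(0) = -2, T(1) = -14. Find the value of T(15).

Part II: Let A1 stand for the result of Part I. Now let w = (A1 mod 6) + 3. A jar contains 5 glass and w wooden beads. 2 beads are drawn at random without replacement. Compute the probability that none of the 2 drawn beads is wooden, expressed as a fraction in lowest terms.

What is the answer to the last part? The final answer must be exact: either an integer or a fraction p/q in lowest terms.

5/33

Part I: T(2) = -3*(-14) - 2*(-2) = 46; iterating: T(2)=46, T(3)=-110, T(4)=238, T(5)=-494, T(6)=1006, T(7)=-2030, T(8)=4078, T(9)=-8174, T(10)=16366, T(11)=-32750, T(12)=65518, T(13)=-131054, T(14)=262126, T(15)=-524270; answer -524270
Part II: A1 = -524270; w = 7; total draws C(12,2) = 66; favorable C(5,2) = 10; P = 5/33; answer 5/33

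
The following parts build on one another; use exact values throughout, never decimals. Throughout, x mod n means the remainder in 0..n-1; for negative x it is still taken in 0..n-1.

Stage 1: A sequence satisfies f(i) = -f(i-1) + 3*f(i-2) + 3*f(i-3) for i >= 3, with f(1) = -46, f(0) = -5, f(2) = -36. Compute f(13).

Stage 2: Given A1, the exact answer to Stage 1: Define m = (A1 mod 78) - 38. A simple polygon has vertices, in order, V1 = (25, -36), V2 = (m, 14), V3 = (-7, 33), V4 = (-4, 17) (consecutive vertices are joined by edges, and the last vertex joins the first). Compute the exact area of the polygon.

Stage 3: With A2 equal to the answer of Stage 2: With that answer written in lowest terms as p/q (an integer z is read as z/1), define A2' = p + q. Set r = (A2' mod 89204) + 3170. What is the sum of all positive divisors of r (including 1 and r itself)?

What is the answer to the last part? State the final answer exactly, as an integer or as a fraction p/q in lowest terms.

Stage 1: f(3) = -1*(-36) + 3*(-46) + 3*(-5) = -117; iterating: f(3)=-117, f(4)=-129, f(5)=-330, f(6)=-408, f(7)=-969, f(8)=-1245, f(9)=-2886, f(10)=-3756, f(11)=-8637, f(12)=-11289, f(13)=-25890; answer -25890
Stage 2: A1 = -25890; m = -32; cross terms: (25*14 - -32*-36)=-802, (-32*33 - -7*14)=-958, (-7*17 - -4*33)=13, (-4*-36 - 25*17)=-281; twice the area = |-2028| = 2028; area = 1014; answer 1014
Stage 3: A2 = 1014; threaded value p + q = 1015; r = 4185; 4185 = 3^3 * 5 * 31; sigma = (1 + 3 + 9 + 27) * (1 + 5) * (1 + 31) = 40 * 6 * 32 = 7680; answer 7680

7680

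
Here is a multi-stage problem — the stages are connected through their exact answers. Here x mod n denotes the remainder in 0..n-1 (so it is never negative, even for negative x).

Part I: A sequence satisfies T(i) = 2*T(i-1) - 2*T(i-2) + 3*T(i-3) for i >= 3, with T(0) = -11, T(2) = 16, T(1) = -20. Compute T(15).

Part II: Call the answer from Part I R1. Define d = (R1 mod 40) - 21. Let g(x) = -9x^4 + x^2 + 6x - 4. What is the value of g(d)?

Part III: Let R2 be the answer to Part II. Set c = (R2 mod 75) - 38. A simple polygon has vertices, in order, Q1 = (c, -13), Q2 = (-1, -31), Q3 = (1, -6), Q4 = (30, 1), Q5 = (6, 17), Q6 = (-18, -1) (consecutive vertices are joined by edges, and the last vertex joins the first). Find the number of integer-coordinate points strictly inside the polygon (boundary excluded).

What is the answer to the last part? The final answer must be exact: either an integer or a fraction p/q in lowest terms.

Part I: T(3) = 2*(16) - 2*(-20) + 3*(-11) = 39; iterating: T(3)=39, T(4)=-14, T(5)=-58, T(6)=29, T(7)=132, T(8)=32, T(9)=-113, T(10)=106, T(11)=534, T(12)=517, T(13)=284, T(14)=1136, T(15)=3255; answer 3255
Part II: R1 = 3255; d = -6; -9*(-6)^4 + 1*(-6)^2 + 6*(-6)^1 - 4 = (-11664) + (36) + (-36) + (-4) = -11668; answer -11668
Part III: R2 = -11668; c = -6; cross terms: (-6*-31 - -1*-13)=173, (-1*-6 - 1*-31)=37, (1*1 - 30*-6)=181, (30*17 - 6*1)=504, (6*-1 - -18*17)=300, (-18*-13 - -6*-1)=228; twice the area = |1423| = 1423; area = 1423/2; boundary points = 1 + 1 + 1 + 8 + 6 + 12 = 29; strictly interior points = area - boundary/2 + 1 = 698; answer 698

698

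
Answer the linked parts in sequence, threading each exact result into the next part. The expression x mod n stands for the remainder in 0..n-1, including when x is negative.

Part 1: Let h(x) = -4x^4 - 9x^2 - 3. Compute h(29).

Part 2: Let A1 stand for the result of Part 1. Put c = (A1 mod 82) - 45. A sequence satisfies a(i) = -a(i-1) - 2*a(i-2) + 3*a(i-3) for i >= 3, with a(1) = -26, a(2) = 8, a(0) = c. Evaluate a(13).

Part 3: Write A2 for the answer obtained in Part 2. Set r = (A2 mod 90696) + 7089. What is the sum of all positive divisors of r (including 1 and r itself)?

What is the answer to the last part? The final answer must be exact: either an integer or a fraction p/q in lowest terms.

86814

Part 1: -4*(29)^4 - 9*(29)^2 - 3 = (-2829124) + (-7569) + (-3) = -2836696; answer -2836696
Part 2: A1 = -2836696; c = -33; a(3) = -1*(8) - 2*(-26) + 3*(-33) = -55; iterating: a(3)=-55, a(4)=-39, a(5)=173, a(6)=-260, a(7)=-203, a(8)=1242, a(9)=-1616, a(10)=-1477, a(11)=8435, a(12)=-10329, a(13)=-10972; answer -10972
Part 3: A2 = -10972; r = 86813; 86813 is prime, so its only divisors are 1 and 86813; sigma = 1 + 86813 = 86814; answer 86814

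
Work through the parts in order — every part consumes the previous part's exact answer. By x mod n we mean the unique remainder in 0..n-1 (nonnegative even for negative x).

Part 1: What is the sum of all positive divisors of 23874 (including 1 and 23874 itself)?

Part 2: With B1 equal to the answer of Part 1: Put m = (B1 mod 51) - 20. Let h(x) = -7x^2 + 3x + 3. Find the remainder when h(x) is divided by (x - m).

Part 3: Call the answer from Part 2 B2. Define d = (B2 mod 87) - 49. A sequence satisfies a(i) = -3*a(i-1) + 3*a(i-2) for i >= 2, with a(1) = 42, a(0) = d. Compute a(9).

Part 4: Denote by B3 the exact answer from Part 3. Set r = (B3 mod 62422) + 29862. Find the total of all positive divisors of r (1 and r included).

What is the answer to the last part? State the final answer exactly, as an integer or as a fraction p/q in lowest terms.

139320

Part 1: 23874 = 2 * 3 * 23 * 173; sigma = (1 + 2) * (1 + 3) * (1 + 23) * (1 + 173) = 3 * 4 * 24 * 174 = 50112; answer 50112
Part 2: B1 = 50112; m = 10; remainder = value at the root: -7*(10)^2 + 3*(10)^1 + 3 = (-700) + (30) + (3) = -667; answer -667
Part 3: B2 = -667; d = -20; a(2) = -3*(42) + 3*(-20) = -186; iterating: a(2)=-186, a(3)=684, a(4)=-2610, a(5)=9882, a(6)=-37476, a(7)=142074, a(8)=-538650, a(9)=2042172; answer 2042172
Part 4: B3 = 2042172; r = 74530; 74530 = 2 * 5 * 29 * 257; sigma = (1 + 2) * (1 + 5) * (1 + 29) * (1 + 257) = 3 * 6 * 30 * 258 = 139320; answer 139320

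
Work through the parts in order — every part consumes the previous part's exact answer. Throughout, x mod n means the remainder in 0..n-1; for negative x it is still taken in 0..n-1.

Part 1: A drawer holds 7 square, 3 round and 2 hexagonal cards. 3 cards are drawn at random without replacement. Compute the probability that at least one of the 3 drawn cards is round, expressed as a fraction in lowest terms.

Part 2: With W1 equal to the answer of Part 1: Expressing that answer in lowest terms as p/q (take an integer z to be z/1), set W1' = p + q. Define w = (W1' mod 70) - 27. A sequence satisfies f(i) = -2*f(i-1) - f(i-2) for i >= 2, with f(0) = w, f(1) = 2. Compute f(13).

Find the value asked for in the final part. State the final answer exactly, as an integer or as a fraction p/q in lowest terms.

-70

Part 1: total draws C(12,3) = 220; complement C(9,3) = 84; favorable 220 - 84 = 136; P = 34/55; answer 34/55
Part 2: W1 = 34/55; threaded value p + q = 89; w = -8; f(2) = -2*(2) - 1*(-8) = 4; iterating: f(2)=4, f(3)=-10, f(4)=16, f(5)=-22, f(6)=28, f(7)=-34, f(8)=40, f(9)=-46, f(10)=52, f(11)=-58, f(12)=64, f(13)=-70; answer -70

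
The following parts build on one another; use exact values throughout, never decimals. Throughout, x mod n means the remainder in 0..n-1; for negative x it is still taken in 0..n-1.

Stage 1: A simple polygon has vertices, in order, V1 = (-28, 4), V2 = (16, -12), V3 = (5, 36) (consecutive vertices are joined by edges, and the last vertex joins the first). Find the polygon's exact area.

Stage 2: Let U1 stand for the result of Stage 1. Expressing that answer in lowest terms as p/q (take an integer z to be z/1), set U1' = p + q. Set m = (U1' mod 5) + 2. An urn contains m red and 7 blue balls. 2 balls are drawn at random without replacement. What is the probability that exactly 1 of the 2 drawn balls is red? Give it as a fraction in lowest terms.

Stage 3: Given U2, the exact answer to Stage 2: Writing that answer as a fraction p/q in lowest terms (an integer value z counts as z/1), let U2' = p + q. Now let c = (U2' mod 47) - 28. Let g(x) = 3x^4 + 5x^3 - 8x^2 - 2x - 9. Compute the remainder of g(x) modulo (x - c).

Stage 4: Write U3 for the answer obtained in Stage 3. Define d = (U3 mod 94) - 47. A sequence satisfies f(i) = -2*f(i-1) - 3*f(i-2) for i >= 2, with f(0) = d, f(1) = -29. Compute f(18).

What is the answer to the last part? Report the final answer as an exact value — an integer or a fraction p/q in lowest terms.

-842762

Stage 1: cross terms: (-28*-12 - 16*4)=272, (16*36 - 5*-12)=636, (5*4 - -28*36)=1028; twice the area = |1936| = 1936; area = 968; answer 968
Stage 2: U1 = 968; threaded value p + q = 969; m = 6; total draws C(13,2) = 78; favorable C(6,1)*C(7,1) = 42; P = 7/13; answer 7/13
Stage 3: U2 = 7/13; threaded value p + q = 20; c = -8; remainder = value at the root: 3*(-8)^4 + 5*(-8)^3 - 8*(-8)^2 - 2*(-8)^1 - 9 = (12288) + (-2560) + (-512) + (16) + (-9) = 9223; answer 9223
Stage 4: U3 = 9223; d = -36; f(2) = -2*(-29) - 3*(-36) = 166; iterating: f(2)=166, f(3)=-245, f(4)=-8, f(5)=751, f(6)=-1478, f(7)=703, f(8)=3028, f(9)=-8165, f(10)=7246, f(11)=10003, f(12)=-41744, f(13)=53479, f(14)=18274, f(15)=-196985, f(16)=339148, f(17)=-87341, f(18)=-842762; answer -842762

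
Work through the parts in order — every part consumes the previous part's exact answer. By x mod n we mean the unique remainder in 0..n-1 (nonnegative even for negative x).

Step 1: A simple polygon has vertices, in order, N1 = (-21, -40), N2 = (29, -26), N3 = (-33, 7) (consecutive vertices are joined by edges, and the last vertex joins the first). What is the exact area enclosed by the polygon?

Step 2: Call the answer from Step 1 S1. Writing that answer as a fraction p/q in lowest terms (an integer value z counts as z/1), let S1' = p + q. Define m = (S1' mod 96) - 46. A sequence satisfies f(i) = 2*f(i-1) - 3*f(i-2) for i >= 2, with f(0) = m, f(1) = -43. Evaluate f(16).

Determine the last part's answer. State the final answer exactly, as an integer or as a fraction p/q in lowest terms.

186286

Step 1: cross terms: (-21*-26 - 29*-40)=1706, (29*7 - -33*-26)=-655, (-33*-40 - -21*7)=1467; twice the area = |2518| = 2518; area = 1259; answer 1259
Step 2: S1 = 1259; threaded value p + q = 1260; m = -34; f(2) = 2*(-43) - 3*(-34) = 16; iterating: f(2)=16, f(3)=161, f(4)=274, f(5)=65, f(6)=-692, f(7)=-1579, f(8)=-1082, f(9)=2573, f(10)=8392, f(11)=9065, f(12)=-7046, f(13)=-41287, f(14)=-61436, f(15)=989, f(16)=186286; answer 186286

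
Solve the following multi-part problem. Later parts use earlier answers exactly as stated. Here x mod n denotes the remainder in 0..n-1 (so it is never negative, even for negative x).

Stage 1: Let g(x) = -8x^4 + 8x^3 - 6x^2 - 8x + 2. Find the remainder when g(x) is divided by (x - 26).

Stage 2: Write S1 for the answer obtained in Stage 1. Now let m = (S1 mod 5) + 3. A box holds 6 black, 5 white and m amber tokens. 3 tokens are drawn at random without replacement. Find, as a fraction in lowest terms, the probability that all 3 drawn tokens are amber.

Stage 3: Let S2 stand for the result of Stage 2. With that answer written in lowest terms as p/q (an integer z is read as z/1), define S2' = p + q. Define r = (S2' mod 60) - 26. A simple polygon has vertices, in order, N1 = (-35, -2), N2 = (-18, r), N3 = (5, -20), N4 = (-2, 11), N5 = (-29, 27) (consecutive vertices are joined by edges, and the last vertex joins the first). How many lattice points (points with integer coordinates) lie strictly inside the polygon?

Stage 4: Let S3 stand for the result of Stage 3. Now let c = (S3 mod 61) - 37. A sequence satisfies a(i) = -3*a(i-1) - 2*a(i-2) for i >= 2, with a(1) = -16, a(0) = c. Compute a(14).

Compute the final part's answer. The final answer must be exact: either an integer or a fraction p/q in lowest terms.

Stage 1: remainder = value at the root: -8*(26)^4 + 8*(26)^3 - 6*(26)^2 - 8*(26)^1 + 2 = (-3655808) + (140608) + (-4056) + (-208) + (2) = -3519462; answer -3519462
Stage 2: S1 = -3519462; m = 6; total draws C(17,3) = 680; favorable C(6,3) = 20; P = 1/34; answer 1/34
Stage 3: S2 = 1/34; threaded value p + q = 35; r = 9; cross terms: (-35*9 - -18*-2)=-351, (-18*-20 - 5*9)=315, (5*11 - -2*-20)=15, (-2*27 - -29*11)=265, (-29*-2 - -35*27)=1003; twice the area = |1247| = 1247; area = 1247/2; boundary points = 1 + 1 + 1 + 1 + 1 = 5; strictly interior points = area - boundary/2 + 1 = 622; answer 622
Stage 4: S3 = 622; c = -25; a(2) = -3*(-16) - 2*(-25) = 98; iterating: a(2)=98, a(3)=-262, a(4)=590, a(5)=-1246, a(6)=2558, a(7)=-5182, a(8)=10430, a(9)=-20926, a(10)=41918, a(11)=-83902, a(12)=167870, a(13)=-335806, a(14)=671678; answer 671678

671678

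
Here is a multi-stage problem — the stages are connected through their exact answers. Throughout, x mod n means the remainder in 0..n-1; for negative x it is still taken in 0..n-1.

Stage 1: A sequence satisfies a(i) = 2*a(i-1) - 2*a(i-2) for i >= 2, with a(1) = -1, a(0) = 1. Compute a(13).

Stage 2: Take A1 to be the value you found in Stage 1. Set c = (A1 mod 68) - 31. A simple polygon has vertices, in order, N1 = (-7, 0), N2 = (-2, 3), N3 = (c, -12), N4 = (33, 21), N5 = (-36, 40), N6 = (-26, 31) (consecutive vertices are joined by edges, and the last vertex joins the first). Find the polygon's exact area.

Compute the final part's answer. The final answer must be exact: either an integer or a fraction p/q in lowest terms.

Stage 1: a(2) = 2*(-1) - 2*(1) = -4; iterating: a(2)=-4, a(3)=-6, a(4)=-4, a(5)=4, a(6)=16, a(7)=24, a(8)=16, a(9)=-16, a(10)=-64, a(11)=-96, a(12)=-64, a(13)=64; answer 64
Stage 2: A1 = 64; c = 33; cross terms: (-7*3 - -2*0)=-21, (-2*-12 - 33*3)=-75, (33*21 - 33*-12)=1089, (33*40 - -36*21)=2076, (-36*31 - -26*40)=-76, (-26*0 - -7*31)=217; twice the area = |3210| = 3210; area = 1605; answer 1605

1605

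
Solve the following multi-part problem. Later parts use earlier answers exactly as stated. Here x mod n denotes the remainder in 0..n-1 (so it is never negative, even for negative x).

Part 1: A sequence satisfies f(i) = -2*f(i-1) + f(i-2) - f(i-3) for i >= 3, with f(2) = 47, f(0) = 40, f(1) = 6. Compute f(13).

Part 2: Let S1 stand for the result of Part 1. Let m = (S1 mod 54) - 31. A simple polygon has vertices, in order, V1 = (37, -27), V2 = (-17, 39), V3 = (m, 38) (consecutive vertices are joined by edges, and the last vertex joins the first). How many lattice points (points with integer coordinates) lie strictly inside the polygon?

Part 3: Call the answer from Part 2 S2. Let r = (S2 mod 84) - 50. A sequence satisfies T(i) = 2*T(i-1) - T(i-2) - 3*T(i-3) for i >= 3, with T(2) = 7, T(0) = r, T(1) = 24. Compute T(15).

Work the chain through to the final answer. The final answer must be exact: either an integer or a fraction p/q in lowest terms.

Part 1: f(3) = -2*(47) + 1*(6) - 1*(40) = -128; iterating: f(3)=-128, f(4)=297, f(5)=-769, f(6)=1963, f(7)=-4992, f(8)=12716, f(9)=-32387, f(10)=82482, f(11)=-210067, f(12)=535003, f(13)=-1362555; answer -1362555
Part 2: S1 = -1362555; m = -4; cross terms: (37*39 - -17*-27)=984, (-17*38 - -4*39)=-490, (-4*-27 - 37*38)=-1298; twice the area = |-804| = 804; area = 402; boundary points = 6 + 1 + 1 = 8; strictly interior points = area - boundary/2 + 1 = 399; answer 399
Part 3: S2 = 399; r = 13; T(3) = 2*(7) - 1*(24) - 3*(13) = -49; iterating: T(3)=-49, T(4)=-177, T(5)=-326, T(6)=-328, T(7)=201, T(8)=1708, T(9)=4199, T(10)=6087, T(11)=2851, T(12)=-12982, T(13)=-47076, T(14)=-89723, T(15)=-93424; answer -93424

-93424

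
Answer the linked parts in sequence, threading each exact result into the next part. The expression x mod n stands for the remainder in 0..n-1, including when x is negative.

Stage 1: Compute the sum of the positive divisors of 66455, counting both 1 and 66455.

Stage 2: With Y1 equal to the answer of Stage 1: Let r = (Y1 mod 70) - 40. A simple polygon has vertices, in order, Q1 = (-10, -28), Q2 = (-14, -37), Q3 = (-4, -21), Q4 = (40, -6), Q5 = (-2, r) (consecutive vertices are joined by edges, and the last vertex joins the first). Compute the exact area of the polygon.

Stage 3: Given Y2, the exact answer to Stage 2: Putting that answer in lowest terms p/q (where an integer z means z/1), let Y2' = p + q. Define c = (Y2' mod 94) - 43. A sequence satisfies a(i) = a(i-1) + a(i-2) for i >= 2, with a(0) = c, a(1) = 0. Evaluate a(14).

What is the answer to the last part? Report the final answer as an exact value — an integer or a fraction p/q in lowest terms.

Stage 1: 66455 = 5 * 13291; sigma = (1 + 5) * (1 + 13291) = 6 * 13292 = 79752; answer 79752
Stage 2: Y1 = 79752; r = -18; cross terms: (-10*-37 - -14*-28)=-22, (-14*-21 - -4*-37)=146, (-4*-6 - 40*-21)=864, (40*-18 - -2*-6)=-732, (-2*-28 - -10*-18)=-124; twice the area = |132| = 132; area = 66; answer 66
Stage 3: Y2 = 66; threaded value p + q = 67; c = 24; a(2) = 1*(0) + 1*(24) = 24; iterating: a(2)=24, a(3)=24, a(4)=48, a(5)=72, a(6)=120, a(7)=192, a(8)=312, a(9)=504, a(10)=816, a(11)=1320, a(12)=2136, a(13)=3456, a(14)=5592; answer 5592

5592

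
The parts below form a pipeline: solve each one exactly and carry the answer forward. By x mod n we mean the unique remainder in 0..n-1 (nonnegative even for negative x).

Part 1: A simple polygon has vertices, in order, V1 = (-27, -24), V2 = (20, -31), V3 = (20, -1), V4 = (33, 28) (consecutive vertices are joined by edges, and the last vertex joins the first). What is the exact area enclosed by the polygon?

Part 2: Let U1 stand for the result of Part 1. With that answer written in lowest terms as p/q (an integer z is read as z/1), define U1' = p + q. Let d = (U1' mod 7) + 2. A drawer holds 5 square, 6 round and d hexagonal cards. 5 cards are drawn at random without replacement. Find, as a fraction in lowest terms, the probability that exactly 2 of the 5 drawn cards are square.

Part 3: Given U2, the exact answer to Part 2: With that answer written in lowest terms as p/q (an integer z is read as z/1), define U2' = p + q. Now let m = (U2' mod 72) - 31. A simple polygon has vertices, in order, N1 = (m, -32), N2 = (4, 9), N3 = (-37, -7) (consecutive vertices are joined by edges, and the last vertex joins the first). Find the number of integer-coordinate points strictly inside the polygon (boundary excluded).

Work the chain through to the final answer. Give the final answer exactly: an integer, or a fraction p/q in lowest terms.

Part 1: cross terms: (-27*-31 - 20*-24)=1317, (20*-1 - 20*-31)=600, (20*28 - 33*-1)=593, (33*-24 - -27*28)=-36; twice the area = |2474| = 2474; area = 1237; answer 1237
Part 2: U1 = 1237; threaded value p + q = 1238; d = 8; total draws C(19,5) = 11628; favorable C(5,2)*C(14,3) = 3640; P = 910/2907; answer 910/2907
Part 3: U2 = 910/2907; threaded value p + q = 3817; m = -30; cross terms: (-30*9 - 4*-32)=-142, (4*-7 - -37*9)=305, (-37*-32 - -30*-7)=974; twice the area = |1137| = 1137; area = 1137/2; boundary points = 1 + 1 + 1 = 3; strictly interior points = area - boundary/2 + 1 = 568; answer 568

568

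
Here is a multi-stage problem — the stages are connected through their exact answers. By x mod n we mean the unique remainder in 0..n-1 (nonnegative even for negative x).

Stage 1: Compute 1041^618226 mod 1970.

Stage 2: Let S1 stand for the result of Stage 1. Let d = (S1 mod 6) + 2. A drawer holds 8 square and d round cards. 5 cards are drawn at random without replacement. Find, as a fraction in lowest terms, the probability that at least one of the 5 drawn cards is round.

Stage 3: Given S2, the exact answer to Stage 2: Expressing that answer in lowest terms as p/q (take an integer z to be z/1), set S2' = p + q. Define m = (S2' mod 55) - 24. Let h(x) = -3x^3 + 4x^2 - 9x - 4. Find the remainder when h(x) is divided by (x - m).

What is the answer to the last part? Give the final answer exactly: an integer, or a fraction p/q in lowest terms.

Stage 1: squarings mod 1970: 1041^1=1041, 1041^2=181, 1041^4=1241, 1041^8=1511, 1041^16=1861, 1041^32=61, 1041^64=1751, 1041^128=681, 1041^256=811, 1041^512=1711, 1041^1024=101, 1041^2048=351, 1041^4096=1061, 1041^8192=851, 1041^16384=1211, 1041^32768=841, 1041^65536=51, 1041^131072=631, 1041^262144=221, 1041^524288=1561; 1041^618226 = 1041^2 * 1041^16 * 1041^32 * 1041^64 * 1041^128 * 1041^512 * 1041^1024 * 1041^2048 * 1041^8192 * 1041^16384 * 1041^65536 * 1041^524288 = 991 (mod 1970); answer 991
Stage 2: S1 = 991; d = 3; total draws C(11,5) = 462; complement C(8,5) = 56; favorable 462 - 56 = 406; P = 29/33; answer 29/33
Stage 3: S2 = 29/33; threaded value p + q = 62; m = -17; remainder = value at the root: -3*(-17)^3 + 4*(-17)^2 - 9*(-17)^1 - 4 = (14739) + (1156) + (153) + (-4) = 16044; answer 16044

16044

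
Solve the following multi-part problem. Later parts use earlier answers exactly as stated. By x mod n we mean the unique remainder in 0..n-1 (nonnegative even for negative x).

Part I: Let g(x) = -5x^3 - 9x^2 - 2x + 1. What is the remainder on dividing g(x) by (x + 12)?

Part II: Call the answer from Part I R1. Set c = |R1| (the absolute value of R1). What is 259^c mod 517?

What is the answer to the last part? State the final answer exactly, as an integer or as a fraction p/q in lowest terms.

310

Part I: remainder = value at the root: -5*(-12)^3 - 9*(-12)^2 - 2*(-12)^1 + 1 = (8640) + (-1296) + (24) + (1) = 7369; answer 7369
Part II: R1 = 7369; c = 7369; squarings mod 517: 259^1=259, 259^2=388, 259^4=97, 259^8=103, 259^16=269, 259^32=498, 259^64=361, 259^128=37, 259^256=335, 259^512=36, 259^1024=262, 259^2048=400, 259^4096=247; 259^7369 = 259^1 * 259^8 * 259^64 * 259^128 * 259^1024 * 259^2048 * 259^4096 = 310 (mod 517); answer 310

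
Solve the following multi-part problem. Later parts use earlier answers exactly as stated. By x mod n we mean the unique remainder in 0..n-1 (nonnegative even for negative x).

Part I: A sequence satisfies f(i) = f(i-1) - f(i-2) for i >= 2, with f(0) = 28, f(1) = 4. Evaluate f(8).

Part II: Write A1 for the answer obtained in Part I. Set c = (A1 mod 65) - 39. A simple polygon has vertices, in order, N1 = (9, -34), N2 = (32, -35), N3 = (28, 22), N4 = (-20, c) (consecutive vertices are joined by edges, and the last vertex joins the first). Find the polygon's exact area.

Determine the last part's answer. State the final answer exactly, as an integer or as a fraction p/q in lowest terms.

Part I: f(2) = 1*(4) - 1*(28) = -24; iterating: f(2)=-24, f(3)=-28, f(4)=-4, f(5)=24, f(6)=28, f(7)=4, f(8)=-24; answer -24
Part II: A1 = -24; c = 2; cross terms: (9*-35 - 32*-34)=773, (32*22 - 28*-35)=1684, (28*2 - -20*22)=496, (-20*-34 - 9*2)=662; twice the area = |3615| = 3615; area = 3615/2; answer 3615/2

3615/2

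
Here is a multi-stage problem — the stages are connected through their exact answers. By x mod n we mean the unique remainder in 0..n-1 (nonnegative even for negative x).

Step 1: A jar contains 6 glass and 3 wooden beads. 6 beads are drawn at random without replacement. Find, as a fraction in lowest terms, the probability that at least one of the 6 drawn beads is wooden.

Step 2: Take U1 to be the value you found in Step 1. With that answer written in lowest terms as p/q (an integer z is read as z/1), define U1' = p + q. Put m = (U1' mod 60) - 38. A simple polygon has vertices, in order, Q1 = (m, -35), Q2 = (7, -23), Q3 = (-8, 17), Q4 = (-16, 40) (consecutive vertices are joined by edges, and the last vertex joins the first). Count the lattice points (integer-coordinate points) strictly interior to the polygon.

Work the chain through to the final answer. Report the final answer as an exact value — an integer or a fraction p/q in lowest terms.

47

Step 1: total draws C(9,6) = 84; complement C(6,6) = 1; favorable 84 - 1 = 83; P = 83/84; answer 83/84
Step 2: U1 = 83/84; threaded value p + q = 167; m = 9; cross terms: (9*-23 - 7*-35)=38, (7*17 - -8*-23)=-65, (-8*40 - -16*17)=-48, (-16*-35 - 9*40)=200; twice the area = |125| = 125; area = 125/2; boundary points = 2 + 5 + 1 + 25 = 33; strictly interior points = area - boundary/2 + 1 = 47; answer 47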